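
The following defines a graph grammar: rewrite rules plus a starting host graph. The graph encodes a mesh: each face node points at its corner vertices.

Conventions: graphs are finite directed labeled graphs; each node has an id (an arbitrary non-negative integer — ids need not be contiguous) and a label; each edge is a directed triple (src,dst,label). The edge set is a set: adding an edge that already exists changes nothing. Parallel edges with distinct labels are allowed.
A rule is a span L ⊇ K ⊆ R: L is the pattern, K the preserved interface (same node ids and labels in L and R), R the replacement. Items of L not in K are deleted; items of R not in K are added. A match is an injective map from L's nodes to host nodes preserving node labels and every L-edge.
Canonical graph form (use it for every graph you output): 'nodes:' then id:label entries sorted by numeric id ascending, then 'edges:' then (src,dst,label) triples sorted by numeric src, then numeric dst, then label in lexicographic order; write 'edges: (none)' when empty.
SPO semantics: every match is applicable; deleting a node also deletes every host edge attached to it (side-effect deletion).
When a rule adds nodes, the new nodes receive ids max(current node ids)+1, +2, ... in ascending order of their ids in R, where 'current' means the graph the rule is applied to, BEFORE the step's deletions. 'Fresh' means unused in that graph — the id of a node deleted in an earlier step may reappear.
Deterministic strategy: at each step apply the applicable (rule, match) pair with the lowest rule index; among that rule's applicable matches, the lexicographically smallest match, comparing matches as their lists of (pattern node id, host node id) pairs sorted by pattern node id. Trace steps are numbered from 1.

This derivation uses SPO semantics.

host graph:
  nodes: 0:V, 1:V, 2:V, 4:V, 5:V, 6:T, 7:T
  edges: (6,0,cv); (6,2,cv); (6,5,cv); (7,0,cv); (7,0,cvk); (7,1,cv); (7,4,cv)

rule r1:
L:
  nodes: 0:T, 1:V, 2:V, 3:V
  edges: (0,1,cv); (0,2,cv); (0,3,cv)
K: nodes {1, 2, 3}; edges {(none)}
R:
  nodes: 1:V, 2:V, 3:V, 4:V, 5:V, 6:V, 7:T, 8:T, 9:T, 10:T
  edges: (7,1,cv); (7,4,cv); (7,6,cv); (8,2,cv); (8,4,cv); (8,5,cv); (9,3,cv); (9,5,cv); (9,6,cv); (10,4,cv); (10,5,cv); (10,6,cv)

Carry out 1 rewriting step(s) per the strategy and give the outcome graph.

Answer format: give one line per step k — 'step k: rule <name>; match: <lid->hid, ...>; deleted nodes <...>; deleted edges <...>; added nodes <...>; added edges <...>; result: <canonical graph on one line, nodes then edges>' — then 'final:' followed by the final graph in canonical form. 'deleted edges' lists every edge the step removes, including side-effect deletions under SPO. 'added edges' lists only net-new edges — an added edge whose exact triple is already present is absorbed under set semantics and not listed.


step 1: rule r1; match: 0->6, 1->0, 2->2, 3->5; deleted nodes 6; deleted edges (6,0,cv); (6,2,cv); (6,5,cv); added nodes 8, 9, 10, 11, 12, 13, 14; added edges (11,0,cv); (11,8,cv); (11,10,cv); (12,2,cv); (12,8,cv); (12,9,cv); (13,5,cv); (13,9,cv); (13,10,cv); (14,8,cv); (14,9,cv); (14,10,cv); result: nodes: 0:V, 1:V, 2:V, 4:V, 5:V, 7:T, 8:V, 9:V, 10:V, 11:T, 12:T, 13:T, 14:T edges: (7,0,cv); (7,0,cvk); (7,1,cv); (7,4,cv); (11,0,cv); (11,8,cv); (11,10,cv); (12,2,cv); (12,8,cv); (12,9,cv); (13,5,cv); (13,9,cv); (13,10,cv); (14,8,cv); (14,9,cv); (14,10,cv)
final:
nodes: 0:V, 1:V, 2:V, 4:V, 5:V, 7:T, 8:V, 9:V, 10:V, 11:T, 12:T, 13:T, 14:T
edges: (7,0,cv); (7,0,cvk); (7,1,cv); (7,4,cv); (11,0,cv); (11,8,cv); (11,10,cv); (12,2,cv); (12,8,cv); (12,9,cv); (13,5,cv); (13,9,cv); (13,10,cv); (14,8,cv); (14,9,cv); (14,10,cv)


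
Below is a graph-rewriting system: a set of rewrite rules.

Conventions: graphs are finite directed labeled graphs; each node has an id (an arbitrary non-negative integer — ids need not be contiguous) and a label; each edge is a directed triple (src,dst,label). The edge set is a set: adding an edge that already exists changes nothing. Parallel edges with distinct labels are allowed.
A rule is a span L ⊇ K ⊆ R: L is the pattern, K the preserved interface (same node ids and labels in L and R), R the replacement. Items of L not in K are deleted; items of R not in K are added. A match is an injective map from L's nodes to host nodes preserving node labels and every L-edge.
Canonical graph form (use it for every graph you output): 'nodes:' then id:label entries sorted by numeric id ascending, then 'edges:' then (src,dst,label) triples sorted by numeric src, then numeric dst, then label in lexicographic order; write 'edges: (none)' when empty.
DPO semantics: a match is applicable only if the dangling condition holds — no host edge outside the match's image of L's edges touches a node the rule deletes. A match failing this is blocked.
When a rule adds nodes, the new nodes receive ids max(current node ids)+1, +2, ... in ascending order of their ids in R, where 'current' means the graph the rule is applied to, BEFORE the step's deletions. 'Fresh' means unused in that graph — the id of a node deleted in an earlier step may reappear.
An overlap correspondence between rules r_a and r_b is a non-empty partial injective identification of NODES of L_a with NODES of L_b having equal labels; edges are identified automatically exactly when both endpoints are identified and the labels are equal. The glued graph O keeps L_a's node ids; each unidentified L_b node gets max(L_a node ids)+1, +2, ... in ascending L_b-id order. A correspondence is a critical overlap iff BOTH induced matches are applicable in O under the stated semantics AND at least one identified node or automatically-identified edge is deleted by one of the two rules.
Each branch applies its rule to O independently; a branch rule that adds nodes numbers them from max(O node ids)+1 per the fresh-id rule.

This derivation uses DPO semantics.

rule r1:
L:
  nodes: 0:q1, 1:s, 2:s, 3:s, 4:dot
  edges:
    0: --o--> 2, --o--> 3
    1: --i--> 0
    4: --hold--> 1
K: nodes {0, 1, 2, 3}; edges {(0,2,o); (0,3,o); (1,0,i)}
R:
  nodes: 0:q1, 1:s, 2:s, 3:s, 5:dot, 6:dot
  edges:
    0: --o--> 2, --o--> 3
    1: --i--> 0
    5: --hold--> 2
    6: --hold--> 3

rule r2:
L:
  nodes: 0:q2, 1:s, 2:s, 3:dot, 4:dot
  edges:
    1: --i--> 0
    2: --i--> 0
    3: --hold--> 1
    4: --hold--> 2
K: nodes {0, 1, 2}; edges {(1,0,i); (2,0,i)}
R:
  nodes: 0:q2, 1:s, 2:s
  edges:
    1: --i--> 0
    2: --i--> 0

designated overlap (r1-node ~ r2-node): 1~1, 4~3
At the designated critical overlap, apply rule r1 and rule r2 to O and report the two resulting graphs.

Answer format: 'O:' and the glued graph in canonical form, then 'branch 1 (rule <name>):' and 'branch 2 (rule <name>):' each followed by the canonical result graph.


O:
nodes: 0:q1, 1:s, 2:s, 3:s, 4:dot, 5:q2, 6:s, 7:dot
edges: (0,2,o); (0,3,o); (1,0,i); (1,5,i); (4,1,hold); (6,5,i); (7,6,hold)
branch 1 (rule r1):
nodes: 0:q1, 1:s, 2:s, 3:s, 5:q2, 6:s, 7:dot, 8:dot, 9:dot
edges: (0,2,o); (0,3,o); (1,0,i); (1,5,i); (6,5,i); (7,6,hold); (8,2,hold); (9,3,hold)
branch 2 (rule r2):
nodes: 0:q1, 1:s, 2:s, 3:s, 5:q2, 6:s
edges: (0,2,o); (0,3,o); (1,0,i); (1,5,i); (6,5,i)


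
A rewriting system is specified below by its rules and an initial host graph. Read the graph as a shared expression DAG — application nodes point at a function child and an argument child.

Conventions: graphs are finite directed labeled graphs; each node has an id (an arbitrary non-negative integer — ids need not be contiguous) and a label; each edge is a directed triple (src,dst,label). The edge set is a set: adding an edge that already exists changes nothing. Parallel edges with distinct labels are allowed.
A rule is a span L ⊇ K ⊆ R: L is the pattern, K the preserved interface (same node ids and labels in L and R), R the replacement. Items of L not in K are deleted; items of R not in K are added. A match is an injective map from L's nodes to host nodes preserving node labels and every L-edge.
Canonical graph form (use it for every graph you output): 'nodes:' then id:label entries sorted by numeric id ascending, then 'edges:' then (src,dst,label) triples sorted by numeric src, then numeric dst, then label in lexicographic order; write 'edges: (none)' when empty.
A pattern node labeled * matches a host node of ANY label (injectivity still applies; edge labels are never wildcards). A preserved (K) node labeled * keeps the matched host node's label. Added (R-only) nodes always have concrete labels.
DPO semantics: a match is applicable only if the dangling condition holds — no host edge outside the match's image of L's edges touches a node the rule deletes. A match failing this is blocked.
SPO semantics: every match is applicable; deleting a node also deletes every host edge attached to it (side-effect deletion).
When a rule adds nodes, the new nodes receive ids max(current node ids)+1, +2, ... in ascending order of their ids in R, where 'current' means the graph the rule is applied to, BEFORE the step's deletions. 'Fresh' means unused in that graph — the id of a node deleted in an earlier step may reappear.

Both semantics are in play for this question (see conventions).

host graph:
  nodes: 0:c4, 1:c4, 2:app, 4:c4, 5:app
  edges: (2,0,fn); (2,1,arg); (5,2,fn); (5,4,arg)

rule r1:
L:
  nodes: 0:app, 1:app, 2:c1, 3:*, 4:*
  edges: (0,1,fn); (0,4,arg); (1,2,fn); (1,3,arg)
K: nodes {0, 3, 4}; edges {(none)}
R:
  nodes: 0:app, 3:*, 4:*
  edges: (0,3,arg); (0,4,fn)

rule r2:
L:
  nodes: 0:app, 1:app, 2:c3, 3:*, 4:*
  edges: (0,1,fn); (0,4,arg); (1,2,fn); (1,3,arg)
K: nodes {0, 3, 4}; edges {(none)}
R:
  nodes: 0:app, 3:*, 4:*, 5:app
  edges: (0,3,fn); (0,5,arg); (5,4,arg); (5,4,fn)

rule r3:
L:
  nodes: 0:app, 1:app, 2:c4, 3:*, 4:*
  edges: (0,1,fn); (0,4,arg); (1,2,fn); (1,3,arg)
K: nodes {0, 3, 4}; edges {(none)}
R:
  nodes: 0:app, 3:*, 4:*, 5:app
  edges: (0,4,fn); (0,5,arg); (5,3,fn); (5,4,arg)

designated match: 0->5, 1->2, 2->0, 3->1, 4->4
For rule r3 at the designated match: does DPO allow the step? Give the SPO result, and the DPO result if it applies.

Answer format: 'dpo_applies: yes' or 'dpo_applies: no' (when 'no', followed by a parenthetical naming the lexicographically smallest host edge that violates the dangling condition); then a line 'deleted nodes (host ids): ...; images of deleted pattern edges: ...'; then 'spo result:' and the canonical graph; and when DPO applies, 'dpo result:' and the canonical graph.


dpo_applies: yes
deleted nodes (host ids): 0, 2; images of deleted pattern edges: (2,0,fn); (2,1,arg); (5,2,fn); (5,4,arg)
spo result:
nodes: 1:c4, 4:c4, 5:app, 6:app
edges: (5,4,fn); (5,6,arg); (6,1,fn); (6,4,arg)
dpo result:
nodes: 1:c4, 4:c4, 5:app, 6:app
edges: (5,4,fn); (5,6,arg); (6,1,fn); (6,4,arg)


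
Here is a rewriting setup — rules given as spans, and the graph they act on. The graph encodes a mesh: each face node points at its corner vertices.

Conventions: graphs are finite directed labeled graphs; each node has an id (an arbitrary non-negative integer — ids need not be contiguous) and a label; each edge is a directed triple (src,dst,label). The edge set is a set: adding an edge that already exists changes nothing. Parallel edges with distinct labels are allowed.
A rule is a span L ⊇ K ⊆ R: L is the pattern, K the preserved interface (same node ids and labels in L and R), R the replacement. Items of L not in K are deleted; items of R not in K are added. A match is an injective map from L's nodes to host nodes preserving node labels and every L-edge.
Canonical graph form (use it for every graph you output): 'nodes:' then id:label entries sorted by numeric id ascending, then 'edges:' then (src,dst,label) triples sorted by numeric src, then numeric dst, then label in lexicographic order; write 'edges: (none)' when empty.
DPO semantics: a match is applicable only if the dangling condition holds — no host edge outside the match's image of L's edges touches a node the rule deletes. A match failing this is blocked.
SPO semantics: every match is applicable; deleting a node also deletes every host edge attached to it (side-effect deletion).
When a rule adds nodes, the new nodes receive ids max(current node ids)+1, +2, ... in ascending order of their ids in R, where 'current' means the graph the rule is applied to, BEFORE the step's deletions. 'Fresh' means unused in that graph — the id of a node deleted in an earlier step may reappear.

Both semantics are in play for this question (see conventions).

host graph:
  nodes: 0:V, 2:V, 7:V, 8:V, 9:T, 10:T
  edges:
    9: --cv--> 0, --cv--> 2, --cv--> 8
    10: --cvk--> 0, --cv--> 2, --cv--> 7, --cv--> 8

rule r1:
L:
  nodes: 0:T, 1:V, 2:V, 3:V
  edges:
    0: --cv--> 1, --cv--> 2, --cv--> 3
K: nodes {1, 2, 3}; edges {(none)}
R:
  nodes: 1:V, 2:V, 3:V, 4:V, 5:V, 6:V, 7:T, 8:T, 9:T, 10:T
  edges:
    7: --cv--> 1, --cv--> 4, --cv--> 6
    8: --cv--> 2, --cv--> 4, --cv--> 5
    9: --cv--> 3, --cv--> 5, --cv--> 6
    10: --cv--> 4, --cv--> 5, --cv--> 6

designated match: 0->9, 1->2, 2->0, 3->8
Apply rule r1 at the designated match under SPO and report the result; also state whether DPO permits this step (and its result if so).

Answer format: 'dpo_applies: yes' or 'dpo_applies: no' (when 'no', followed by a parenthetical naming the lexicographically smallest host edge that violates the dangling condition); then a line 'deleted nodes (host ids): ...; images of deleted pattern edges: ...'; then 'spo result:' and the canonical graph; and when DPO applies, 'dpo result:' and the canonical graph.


dpo_applies: yes
deleted nodes (host ids): 9; images of deleted pattern edges: (9,0,cv); (9,2,cv); (9,8,cv)
spo result:
nodes: 0:V, 2:V, 7:V, 8:V, 10:T, 11:V, 12:V, 13:V, 14:T, 15:T, 16:T, 17:T
edges: (10,0,cvk); (10,2,cv); (10,7,cv); (10,8,cv); (14,2,cv); (14,11,cv); (14,13,cv); (15,0,cv); (15,11,cv); (15,12,cv); (16,8,cv); (16,12,cv); (16,13,cv); (17,11,cv); (17,12,cv); (17,13,cv)
dpo result:
nodes: 0:V, 2:V, 7:V, 8:V, 10:T, 11:V, 12:V, 13:V, 14:T, 15:T, 16:T, 17:T
edges: (10,0,cvk); (10,2,cv); (10,7,cv); (10,8,cv); (14,2,cv); (14,11,cv); (14,13,cv); (15,0,cv); (15,11,cv); (15,12,cv); (16,8,cv); (16,12,cv); (16,13,cv); (17,11,cv); (17,12,cv); (17,13,cv)


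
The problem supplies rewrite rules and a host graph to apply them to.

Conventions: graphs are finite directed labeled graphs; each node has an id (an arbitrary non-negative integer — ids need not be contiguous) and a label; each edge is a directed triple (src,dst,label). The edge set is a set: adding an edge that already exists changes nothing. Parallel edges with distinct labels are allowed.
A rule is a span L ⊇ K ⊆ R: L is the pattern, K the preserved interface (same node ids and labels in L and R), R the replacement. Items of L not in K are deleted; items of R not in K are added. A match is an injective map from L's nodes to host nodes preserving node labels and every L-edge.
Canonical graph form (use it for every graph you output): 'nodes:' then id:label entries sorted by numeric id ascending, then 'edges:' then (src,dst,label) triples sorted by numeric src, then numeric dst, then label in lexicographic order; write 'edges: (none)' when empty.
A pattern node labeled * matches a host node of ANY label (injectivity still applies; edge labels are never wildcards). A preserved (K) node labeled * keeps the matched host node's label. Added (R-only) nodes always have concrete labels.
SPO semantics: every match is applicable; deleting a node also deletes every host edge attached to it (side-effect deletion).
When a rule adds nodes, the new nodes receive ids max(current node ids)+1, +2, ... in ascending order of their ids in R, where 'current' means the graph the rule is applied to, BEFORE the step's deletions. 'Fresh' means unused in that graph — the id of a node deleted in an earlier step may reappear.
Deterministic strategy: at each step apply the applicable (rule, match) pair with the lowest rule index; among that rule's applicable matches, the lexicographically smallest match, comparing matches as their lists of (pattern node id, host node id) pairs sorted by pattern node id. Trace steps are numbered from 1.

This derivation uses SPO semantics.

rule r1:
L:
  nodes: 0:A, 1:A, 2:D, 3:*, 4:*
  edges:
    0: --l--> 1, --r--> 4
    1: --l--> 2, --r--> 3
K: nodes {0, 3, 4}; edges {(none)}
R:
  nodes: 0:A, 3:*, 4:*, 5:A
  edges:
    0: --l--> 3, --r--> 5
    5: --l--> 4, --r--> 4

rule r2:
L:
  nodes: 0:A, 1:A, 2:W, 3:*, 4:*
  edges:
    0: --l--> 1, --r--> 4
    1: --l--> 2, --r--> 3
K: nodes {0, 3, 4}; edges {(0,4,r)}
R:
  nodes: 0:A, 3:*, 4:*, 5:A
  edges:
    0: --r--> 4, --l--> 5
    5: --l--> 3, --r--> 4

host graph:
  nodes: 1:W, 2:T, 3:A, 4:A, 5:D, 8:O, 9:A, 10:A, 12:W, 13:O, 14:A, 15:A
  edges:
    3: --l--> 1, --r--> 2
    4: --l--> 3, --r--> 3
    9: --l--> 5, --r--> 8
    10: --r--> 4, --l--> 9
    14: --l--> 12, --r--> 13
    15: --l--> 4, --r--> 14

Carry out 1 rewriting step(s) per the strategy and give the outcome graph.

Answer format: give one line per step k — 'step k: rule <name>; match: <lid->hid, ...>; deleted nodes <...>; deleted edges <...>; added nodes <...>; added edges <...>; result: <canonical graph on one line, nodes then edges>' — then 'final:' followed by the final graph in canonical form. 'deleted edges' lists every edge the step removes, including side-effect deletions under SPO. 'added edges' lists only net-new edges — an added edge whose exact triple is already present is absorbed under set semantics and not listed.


step 1: rule r1; match: 0->10, 1->9, 2->5, 3->8, 4->4; deleted nodes 5, 9; deleted edges (9,5,l); (9,8,r); (10,4,r); (10,9,l); added nodes 16; added edges (10,8,l); (10,16,r); (16,4,l); (16,4,r); result: nodes: 1:W, 2:T, 3:A, 4:A, 8:O, 10:A, 12:W, 13:O, 14:A, 15:A, 16:A edges: (3,1,l); (3,2,r); (4,3,l); (4,3,r); (10,8,l); (10,16,r); (14,12,l); (14,13,r); (15,4,l); (15,14,r); (16,4,l); (16,4,r)
final:
nodes: 1:W, 2:T, 3:A, 4:A, 8:O, 10:A, 12:W, 13:O, 14:A, 15:A, 16:A
edges: (3,1,l); (3,2,r); (4,3,l); (4,3,r); (10,8,l); (10,16,r); (14,12,l); (14,13,r); (15,4,l); (15,14,r); (16,4,l); (16,4,r)


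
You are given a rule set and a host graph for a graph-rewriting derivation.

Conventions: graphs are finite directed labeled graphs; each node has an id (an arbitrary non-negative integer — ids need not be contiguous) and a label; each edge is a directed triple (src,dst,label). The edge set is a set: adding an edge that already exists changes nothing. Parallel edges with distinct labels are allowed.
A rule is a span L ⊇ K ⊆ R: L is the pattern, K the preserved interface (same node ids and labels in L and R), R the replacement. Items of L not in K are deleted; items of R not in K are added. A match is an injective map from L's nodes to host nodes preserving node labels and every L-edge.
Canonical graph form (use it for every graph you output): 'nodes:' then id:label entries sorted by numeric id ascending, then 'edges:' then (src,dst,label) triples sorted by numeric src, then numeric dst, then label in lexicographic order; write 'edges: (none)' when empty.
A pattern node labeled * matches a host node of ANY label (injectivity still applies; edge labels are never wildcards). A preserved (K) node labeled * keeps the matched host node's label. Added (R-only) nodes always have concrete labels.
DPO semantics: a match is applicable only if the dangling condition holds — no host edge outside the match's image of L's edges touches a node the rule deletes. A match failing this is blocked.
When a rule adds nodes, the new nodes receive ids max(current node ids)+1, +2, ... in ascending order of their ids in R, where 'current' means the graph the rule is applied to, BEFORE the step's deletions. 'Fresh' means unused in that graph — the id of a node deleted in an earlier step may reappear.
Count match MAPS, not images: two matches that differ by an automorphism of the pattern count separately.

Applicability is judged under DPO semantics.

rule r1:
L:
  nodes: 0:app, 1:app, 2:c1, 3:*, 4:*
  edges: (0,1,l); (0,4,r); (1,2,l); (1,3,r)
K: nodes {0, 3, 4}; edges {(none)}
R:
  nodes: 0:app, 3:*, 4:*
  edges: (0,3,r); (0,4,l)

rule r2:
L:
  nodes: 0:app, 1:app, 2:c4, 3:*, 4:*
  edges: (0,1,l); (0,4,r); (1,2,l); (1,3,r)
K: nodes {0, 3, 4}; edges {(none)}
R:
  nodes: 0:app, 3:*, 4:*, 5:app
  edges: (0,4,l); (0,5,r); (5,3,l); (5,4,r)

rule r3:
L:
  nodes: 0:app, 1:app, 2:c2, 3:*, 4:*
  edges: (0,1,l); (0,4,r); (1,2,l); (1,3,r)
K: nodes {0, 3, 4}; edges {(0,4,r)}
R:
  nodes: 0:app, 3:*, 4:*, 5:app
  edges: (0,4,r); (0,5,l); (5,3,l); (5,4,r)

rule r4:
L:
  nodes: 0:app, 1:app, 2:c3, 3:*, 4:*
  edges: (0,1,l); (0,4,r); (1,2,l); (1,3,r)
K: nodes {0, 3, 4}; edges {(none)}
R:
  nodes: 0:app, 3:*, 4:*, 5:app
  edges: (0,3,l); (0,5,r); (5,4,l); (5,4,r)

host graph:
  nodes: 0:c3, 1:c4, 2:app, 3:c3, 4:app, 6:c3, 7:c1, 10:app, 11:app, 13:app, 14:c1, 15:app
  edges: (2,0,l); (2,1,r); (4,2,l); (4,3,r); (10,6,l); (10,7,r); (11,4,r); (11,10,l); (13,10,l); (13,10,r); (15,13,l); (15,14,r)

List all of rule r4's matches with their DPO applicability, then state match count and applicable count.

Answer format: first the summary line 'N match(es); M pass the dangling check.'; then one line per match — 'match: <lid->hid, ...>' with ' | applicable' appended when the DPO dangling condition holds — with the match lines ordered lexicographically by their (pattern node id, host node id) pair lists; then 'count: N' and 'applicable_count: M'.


2 match(es); 1 pass the dangling check.
match: 0->4, 1->2, 2->0, 3->1, 4->3 | applicable
match: 0->11, 1->10, 2->6, 3->7, 4->4
count: 2
applicable_count: 1


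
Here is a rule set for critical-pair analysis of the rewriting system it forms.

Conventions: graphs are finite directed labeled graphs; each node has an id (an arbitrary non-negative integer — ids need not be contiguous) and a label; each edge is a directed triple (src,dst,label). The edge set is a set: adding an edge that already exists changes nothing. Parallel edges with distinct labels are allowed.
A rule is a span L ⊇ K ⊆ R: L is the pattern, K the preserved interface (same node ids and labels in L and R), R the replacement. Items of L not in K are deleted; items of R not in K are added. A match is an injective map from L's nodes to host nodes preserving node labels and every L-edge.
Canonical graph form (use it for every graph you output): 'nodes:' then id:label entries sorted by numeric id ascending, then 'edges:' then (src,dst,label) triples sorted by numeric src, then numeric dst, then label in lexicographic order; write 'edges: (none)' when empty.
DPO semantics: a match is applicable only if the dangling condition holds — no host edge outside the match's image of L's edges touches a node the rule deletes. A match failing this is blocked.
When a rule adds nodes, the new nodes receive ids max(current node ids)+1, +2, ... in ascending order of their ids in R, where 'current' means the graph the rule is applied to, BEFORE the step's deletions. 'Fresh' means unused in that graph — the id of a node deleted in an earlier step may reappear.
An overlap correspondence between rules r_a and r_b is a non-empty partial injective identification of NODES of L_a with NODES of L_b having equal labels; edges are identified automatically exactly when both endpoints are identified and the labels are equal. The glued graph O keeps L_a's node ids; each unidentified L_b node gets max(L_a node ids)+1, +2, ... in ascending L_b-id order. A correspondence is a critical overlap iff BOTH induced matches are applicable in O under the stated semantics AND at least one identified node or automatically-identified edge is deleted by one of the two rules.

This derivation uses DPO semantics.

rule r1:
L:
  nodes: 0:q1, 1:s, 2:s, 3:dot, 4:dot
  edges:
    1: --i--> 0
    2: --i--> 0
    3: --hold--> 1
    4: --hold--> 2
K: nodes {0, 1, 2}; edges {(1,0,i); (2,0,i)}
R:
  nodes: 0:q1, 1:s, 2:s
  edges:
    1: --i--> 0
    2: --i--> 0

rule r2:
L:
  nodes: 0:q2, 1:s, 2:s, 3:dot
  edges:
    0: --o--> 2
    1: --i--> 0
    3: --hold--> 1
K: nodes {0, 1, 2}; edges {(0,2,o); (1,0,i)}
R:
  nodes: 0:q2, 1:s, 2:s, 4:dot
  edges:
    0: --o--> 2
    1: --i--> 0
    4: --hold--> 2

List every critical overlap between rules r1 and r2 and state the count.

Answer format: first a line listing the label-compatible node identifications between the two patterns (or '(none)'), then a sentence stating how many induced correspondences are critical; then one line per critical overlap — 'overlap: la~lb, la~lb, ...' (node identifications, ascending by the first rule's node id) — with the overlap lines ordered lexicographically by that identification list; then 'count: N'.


label-compatible node identifications between L(r1) and L(r2): 1~1, 1~2, 2~1, 2~2, 3~3, 4~3
4 of the induced correspondences are critical overlaps of r1 and r2.
overlap: 1~1, 2~2, 3~3
overlap: 1~1, 3~3
overlap: 1~2, 2~1, 4~3
overlap: 2~1, 4~3
count: 4


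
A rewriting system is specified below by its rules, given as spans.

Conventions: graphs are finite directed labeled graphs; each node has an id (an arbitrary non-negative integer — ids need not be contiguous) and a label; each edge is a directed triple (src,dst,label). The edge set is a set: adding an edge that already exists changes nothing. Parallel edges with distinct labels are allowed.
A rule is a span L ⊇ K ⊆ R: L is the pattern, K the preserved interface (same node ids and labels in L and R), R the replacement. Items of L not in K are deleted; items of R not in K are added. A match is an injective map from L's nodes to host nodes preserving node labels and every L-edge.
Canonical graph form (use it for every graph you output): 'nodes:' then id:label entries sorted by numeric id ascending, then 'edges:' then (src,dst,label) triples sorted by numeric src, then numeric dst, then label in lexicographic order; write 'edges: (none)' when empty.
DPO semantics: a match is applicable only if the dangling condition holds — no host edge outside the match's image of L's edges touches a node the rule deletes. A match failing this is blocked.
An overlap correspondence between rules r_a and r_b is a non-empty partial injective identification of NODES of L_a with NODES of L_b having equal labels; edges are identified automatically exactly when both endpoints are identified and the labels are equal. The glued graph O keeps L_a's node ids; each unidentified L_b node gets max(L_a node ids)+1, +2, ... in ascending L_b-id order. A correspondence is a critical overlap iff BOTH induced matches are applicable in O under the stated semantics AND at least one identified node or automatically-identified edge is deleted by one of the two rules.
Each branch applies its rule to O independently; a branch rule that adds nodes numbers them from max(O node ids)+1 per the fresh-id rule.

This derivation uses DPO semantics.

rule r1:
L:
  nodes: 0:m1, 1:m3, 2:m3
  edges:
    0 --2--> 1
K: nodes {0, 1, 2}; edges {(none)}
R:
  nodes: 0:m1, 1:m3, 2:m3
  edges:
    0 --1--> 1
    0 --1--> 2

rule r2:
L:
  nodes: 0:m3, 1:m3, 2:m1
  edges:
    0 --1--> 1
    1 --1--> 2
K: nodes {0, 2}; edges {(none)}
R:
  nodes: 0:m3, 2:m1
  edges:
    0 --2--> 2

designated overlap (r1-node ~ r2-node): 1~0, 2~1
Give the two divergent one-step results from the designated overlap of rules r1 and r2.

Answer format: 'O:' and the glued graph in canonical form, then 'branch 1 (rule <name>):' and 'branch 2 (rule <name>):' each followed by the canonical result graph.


O:
nodes: 0:m1, 1:m3, 2:m3, 3:m1
edges: (0,1,2); (1,2,1); (2,3,1)
branch 1 (rule r1):
nodes: 0:m1, 1:m3, 2:m3, 3:m1
edges: (0,1,1); (0,2,1); (1,2,1); (2,3,1)
branch 2 (rule r2):
nodes: 0:m1, 1:m3, 3:m1
edges: (0,1,2); (1,3,2)


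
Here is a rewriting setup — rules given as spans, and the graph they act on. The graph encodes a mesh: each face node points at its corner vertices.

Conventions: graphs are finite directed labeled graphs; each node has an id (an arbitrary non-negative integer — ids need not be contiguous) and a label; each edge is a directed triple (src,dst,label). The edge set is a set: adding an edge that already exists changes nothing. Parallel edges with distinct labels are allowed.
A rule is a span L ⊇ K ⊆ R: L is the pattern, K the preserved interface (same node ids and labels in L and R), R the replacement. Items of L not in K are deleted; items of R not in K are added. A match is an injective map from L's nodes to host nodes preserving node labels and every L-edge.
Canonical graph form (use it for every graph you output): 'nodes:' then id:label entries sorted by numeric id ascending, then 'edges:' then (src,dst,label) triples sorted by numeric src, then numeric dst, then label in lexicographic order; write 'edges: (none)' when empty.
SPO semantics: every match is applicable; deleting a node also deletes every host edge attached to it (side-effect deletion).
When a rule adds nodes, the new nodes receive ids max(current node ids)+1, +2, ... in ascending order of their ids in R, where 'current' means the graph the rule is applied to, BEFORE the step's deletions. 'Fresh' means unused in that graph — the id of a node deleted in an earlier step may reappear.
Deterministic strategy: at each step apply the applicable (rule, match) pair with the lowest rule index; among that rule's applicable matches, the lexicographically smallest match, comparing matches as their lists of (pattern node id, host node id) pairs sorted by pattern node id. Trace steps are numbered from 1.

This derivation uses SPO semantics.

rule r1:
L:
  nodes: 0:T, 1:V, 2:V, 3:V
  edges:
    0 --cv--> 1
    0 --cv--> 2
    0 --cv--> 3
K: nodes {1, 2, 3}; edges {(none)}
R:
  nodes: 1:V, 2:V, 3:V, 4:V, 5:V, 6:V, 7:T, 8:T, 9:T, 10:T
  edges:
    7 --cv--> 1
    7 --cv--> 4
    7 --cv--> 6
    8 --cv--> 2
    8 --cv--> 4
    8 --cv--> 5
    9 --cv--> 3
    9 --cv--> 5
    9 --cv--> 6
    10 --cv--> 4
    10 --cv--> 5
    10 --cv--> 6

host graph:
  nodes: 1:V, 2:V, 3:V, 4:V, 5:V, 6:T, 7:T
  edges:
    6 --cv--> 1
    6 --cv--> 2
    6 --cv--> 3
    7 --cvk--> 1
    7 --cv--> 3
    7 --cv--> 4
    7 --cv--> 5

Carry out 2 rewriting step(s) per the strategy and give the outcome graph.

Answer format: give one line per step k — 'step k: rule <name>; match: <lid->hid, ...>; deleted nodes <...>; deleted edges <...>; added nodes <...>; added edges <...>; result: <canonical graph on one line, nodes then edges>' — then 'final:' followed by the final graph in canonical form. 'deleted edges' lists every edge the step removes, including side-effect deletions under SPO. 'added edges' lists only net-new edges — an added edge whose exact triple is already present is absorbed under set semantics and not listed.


step 1: rule r1; match: 0->6, 1->1, 2->2, 3->3; deleted nodes 6; deleted edges (6,1,cv); (6,2,cv); (6,3,cv); added nodes 8, 9, 10, 11, 12, 13, 14; added edges (11,1,cv); (11,8,cv); (11,10,cv); (12,2,cv); (12,8,cv); (12,9,cv); (13,3,cv); (13,9,cv); (13,10,cv); (14,8,cv); (14,9,cv); (14,10,cv); result: nodes: 1:V, 2:V, 3:V, 4:V, 5:V, 7:T, 8:V, 9:V, 10:V, 11:T, 12:T, 13:T, 14:T edges: (7,1,cvk); (7,3,cv); (7,4,cv); (7,5,cv); (11,1,cv); (11,8,cv); (11,10,cv); (12,2,cv); (12,8,cv); (12,9,cv); (13,3,cv); (13,9,cv); (13,10,cv); (14,8,cv); (14,9,cv); (14,10,cv)
step 2: rule r1; match: 0->7, 1->3, 2->4, 3->5; deleted nodes 7; deleted edges (7,1,cvk); (7,3,cv); (7,4,cv); (7,5,cv); added nodes 15, 16, 17, 18, 19, 20, 21; added edges (18,3,cv); (18,15,cv); (18,17,cv); (19,4,cv); (19,15,cv); (19,16,cv); (20,5,cv); (20,16,cv); (20,17,cv); (21,15,cv); (21,16,cv); (21,17,cv); result: nodes: 1:V, 2:V, 3:V, 4:V, 5:V, 8:V, 9:V, 10:V, 11:T, 12:T, 13:T, 14:T, 15:V, 16:V, 17:V, 18:T, 19:T, 20:T, 21:T edges: (11,1,cv); (11,8,cv); (11,10,cv); (12,2,cv); (12,8,cv); (12,9,cv); (13,3,cv); (13,9,cv); (13,10,cv); (14,8,cv); (14,9,cv); (14,10,cv); (18,3,cv); (18,15,cv); (18,17,cv); (19,4,cv); (19,15,cv); (19,16,cv); (20,5,cv); (20,16,cv); (20,17,cv); (21,15,cv); (21,16,cv); (21,17,cv)
final:
nodes: 1:V, 2:V, 3:V, 4:V, 5:V, 8:V, 9:V, 10:V, 11:T, 12:T, 13:T, 14:T, 15:V, 16:V, 17:V, 18:T, 19:T, 20:T, 21:T
edges: (11,1,cv); (11,8,cv); (11,10,cv); (12,2,cv); (12,8,cv); (12,9,cv); (13,3,cv); (13,9,cv); (13,10,cv); (14,8,cv); (14,9,cv); (14,10,cv); (18,3,cv); (18,15,cv); (18,17,cv); (19,4,cv); (19,15,cv); (19,16,cv); (20,5,cv); (20,16,cv); (20,17,cv); (21,15,cv); (21,16,cv); (21,17,cv)


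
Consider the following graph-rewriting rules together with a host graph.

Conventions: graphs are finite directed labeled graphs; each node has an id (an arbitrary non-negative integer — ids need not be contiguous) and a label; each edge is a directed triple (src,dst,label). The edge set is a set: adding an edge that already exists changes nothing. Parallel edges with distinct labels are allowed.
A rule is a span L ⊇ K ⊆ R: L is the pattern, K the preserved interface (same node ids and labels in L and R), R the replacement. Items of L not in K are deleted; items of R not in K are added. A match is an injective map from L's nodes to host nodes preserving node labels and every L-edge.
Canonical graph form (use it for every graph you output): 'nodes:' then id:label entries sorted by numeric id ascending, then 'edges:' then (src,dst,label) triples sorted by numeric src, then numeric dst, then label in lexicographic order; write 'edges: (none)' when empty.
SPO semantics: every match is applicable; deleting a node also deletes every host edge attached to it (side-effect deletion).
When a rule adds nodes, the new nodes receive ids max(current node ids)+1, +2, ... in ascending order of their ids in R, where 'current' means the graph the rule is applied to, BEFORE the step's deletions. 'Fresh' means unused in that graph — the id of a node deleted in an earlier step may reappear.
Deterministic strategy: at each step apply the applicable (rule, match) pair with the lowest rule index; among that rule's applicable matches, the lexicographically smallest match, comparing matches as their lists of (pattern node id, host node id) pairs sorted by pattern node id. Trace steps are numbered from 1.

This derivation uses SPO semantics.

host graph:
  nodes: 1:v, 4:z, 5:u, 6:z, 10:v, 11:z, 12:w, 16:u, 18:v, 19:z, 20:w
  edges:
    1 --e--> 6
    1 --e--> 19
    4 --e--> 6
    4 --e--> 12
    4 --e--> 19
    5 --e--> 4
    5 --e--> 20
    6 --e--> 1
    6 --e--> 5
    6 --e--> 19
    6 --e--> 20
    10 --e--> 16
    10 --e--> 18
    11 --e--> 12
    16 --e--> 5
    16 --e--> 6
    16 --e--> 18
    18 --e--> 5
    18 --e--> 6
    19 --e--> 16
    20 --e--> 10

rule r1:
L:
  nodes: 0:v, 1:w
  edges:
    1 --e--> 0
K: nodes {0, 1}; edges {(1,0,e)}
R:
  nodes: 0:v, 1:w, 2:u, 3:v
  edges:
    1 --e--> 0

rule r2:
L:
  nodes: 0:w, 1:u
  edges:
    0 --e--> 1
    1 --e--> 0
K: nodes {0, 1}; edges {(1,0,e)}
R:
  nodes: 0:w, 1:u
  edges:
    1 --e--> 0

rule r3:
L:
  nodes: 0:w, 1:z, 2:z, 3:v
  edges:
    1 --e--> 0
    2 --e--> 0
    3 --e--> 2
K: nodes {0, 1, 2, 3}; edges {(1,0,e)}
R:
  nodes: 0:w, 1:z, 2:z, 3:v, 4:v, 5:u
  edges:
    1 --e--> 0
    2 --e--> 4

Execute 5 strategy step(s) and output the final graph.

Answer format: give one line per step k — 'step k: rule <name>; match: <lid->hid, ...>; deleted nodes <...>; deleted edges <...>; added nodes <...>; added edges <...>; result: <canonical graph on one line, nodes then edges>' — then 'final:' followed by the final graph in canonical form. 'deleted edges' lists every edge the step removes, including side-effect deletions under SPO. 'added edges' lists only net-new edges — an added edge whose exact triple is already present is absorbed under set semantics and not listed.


step 1: rule r1; match: 0->10, 1->20; deleted nodes (none); deleted edges (none); added nodes 21, 22; added edges (none); result: nodes: 1:v, 4:z, 5:u, 6:z, 10:v, 11:z, 12:w, 16:u, 18:v, 19:z, 20:w, 21:u, 22:v edges: (1,6,e); (1,19,e); (4,6,e); (4,12,e); (4,19,e); (5,4,e); (5,20,e); (6,1,e); (6,5,e); (6,19,e); (6,20,e); (10,16,e); (10,18,e); (11,12,e); (16,5,e); (16,6,e); (16,18,e); (18,5,e); (18,6,e); (19,16,e); (20,10,e)
step 2: rule r1; match: 0->10, 1->20; deleted nodes (none); deleted edges (none); added nodes 23, 24; added edges (none); result: nodes: 1:v, 4:z, 5:u, 6:z, 10:v, 11:z, 12:w, 16:u, 18:v, 19:z, 20:w, 21:u, 22:v, 23:u, 24:v edges: (1,6,e); (1,19,e); (4,6,e); (4,12,e); (4,19,e); (5,4,e); (5,20,e); (6,1,e); (6,5,e); (6,19,e); (6,20,e); (10,16,e); (10,18,e); (11,12,e); (16,5,e); (16,6,e); (16,18,e); (18,5,e); (18,6,e); (19,16,e); (20,10,e)
step 3: rule r1; match: 0->10, 1->20; deleted nodes (none); deleted edges (none); added nodes 25, 26; added edges (none); result: nodes: 1:v, 4:z, 5:u, 6:z, 10:v, 11:z, 12:w, 16:u, 18:v, 19:z, 20:w, 21:u, 22:v, 23:u, 24:v, 25:u, 26:v edges: (1,6,e); (1,19,e); (4,6,e); (4,12,e); (4,19,e); (5,4,e); (5,20,e); (6,1,e); (6,5,e); (6,19,e); (6,20,e); (10,16,e); (10,18,e); (11,12,e); (16,5,e); (16,6,e); (16,18,e); (18,5,e); (18,6,e); (19,16,e); (20,10,e)
step 4: rule r1; match: 0->10, 1->20; deleted nodes (none); deleted edges (none); added nodes 27, 28; added edges (none); result: nodes: 1:v, 4:z, 5:u, 6:z, 10:v, 11:z, 12:w, 16:u, 18:v, 19:z, 20:w, 21:u, 22:v, 23:u, 24:v, 25:u, 26:v, 27:u, 28:v edges: (1,6,e); (1,19,e); (4,6,e); (4,12,e); (4,19,e); (5,4,e); (5,20,e); (6,1,e); (6,5,e); (6,19,e); (6,20,e); (10,16,e); (10,18,e); (11,12,e); (16,5,e); (16,6,e); (16,18,e); (18,5,e); (18,6,e); (19,16,e); (20,10,e)
step 5: rule r1; match: 0->10, 1->20; deleted nodes (none); deleted edges (none); added nodes 29, 30; added edges (none); result: nodes: 1:v, 4:z, 5:u, 6:z, 10:v, 11:z, 12:w, 16:u, 18:v, 19:z, 20:w, 21:u, 22:v, 23:u, 24:v, 25:u, 26:v, 27:u, 28:v, 29:u, 30:v edges: (1,6,e); (1,19,e); (4,6,e); (4,12,e); (4,19,e); (5,4,e); (5,20,e); (6,1,e); (6,5,e); (6,19,e); (6,20,e); (10,16,e); (10,18,e); (11,12,e); (16,5,e); (16,6,e); (16,18,e); (18,5,e); (18,6,e); (19,16,e); (20,10,e)
final:
nodes: 1:v, 4:z, 5:u, 6:z, 10:v, 11:z, 12:w, 16:u, 18:v, 19:z, 20:w, 21:u, 22:v, 23:u, 24:v, 25:u, 26:v, 27:u, 28:v, 29:u, 30:v
edges: (1,6,e); (1,19,e); (4,6,e); (4,12,e); (4,19,e); (5,4,e); (5,20,e); (6,1,e); (6,5,e); (6,19,e); (6,20,e); (10,16,e); (10,18,e); (11,12,e); (16,5,e); (16,6,e); (16,18,e); (18,5,e); (18,6,e); (19,16,e); (20,10,e)


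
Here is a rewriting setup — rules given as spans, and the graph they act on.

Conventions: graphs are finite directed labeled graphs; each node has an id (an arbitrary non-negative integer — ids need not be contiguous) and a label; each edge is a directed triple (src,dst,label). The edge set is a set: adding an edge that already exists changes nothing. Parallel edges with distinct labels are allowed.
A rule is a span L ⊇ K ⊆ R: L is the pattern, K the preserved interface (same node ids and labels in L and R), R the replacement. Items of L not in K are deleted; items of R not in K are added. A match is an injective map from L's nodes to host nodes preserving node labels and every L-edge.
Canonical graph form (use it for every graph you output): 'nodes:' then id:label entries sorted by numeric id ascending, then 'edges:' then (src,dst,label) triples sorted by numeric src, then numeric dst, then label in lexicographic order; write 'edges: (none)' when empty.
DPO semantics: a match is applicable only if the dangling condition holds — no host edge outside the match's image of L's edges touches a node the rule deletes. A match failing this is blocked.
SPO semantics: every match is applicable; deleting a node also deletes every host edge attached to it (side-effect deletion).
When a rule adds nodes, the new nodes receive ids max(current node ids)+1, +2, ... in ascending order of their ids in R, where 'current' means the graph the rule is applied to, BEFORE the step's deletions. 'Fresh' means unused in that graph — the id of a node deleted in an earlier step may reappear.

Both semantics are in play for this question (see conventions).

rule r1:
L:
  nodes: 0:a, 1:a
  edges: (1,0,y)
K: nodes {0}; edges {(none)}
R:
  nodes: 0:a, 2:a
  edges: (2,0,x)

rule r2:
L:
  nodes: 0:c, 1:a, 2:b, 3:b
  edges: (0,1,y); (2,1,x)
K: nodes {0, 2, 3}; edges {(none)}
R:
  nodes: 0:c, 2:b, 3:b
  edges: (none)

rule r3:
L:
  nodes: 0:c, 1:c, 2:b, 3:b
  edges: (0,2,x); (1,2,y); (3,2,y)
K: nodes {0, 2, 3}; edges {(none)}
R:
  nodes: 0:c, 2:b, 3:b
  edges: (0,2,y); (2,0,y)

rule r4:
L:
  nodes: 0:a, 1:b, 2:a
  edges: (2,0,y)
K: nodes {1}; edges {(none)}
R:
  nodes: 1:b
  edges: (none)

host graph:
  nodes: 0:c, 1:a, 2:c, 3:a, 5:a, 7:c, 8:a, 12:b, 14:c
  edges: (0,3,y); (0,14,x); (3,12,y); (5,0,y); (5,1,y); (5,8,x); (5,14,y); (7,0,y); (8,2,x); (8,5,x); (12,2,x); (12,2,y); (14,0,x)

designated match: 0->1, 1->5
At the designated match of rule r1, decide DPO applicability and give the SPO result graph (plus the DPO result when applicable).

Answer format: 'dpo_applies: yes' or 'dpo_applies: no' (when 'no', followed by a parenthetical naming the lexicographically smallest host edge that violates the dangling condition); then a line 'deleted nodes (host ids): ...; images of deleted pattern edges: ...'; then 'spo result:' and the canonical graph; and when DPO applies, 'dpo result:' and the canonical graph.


dpo_applies: no
(the rule deletes node 5, which keeps host edge (5,0,y) outside the match image — the dangling condition fails, DPO blocks; SPO proceeds and side-deletes such edges)
deleted nodes (host ids): 5; images of deleted pattern edges: (5,1,y)
spo result:
nodes: 0:c, 1:a, 2:c, 3:a, 7:c, 8:a, 12:b, 14:c, 15:a
edges: (0,3,y); (0,14,x); (3,12,y); (7,0,y); (8,2,x); (12,2,x); (12,2,y); (14,0,x); (15,1,x)
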